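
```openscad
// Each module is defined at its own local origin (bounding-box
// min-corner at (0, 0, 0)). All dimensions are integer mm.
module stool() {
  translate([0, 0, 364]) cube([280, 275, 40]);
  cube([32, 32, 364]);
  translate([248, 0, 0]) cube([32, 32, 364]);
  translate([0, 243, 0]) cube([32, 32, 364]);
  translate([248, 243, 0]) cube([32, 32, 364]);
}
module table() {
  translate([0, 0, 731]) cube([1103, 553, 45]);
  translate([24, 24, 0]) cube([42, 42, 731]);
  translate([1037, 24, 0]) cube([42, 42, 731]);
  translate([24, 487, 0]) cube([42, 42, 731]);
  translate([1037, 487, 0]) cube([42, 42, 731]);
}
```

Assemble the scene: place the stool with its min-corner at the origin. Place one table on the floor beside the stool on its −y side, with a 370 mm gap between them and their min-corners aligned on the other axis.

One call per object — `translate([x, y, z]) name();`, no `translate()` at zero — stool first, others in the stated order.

stool();
translate([0, -923, 0]) table();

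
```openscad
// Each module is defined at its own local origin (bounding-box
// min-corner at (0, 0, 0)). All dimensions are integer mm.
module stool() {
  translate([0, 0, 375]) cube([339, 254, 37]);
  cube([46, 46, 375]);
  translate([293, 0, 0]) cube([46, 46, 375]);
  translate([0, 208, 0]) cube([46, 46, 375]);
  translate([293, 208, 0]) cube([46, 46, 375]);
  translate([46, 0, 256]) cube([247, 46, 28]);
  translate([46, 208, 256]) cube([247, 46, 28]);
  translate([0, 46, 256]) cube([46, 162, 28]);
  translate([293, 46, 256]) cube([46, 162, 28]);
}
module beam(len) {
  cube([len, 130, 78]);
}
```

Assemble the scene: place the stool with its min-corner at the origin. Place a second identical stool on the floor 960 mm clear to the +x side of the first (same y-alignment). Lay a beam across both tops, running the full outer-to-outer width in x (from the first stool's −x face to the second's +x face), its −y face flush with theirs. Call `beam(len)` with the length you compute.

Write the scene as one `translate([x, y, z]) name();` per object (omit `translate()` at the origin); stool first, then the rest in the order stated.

stool();
translate([1299, 0, 0]) stool();
translate([0, 0, 412]) beam(1638);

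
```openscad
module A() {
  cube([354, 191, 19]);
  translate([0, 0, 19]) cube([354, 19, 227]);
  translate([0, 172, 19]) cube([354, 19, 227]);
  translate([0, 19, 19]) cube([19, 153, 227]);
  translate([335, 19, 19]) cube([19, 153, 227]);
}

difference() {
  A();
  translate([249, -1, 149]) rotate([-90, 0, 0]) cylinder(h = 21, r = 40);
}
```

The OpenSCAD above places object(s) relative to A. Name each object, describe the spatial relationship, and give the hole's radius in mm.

A is an open box. The open box has a circular hole through its front wall. The hole's radius is 40 mm.

The subtracted cylinder has r = 40 mm.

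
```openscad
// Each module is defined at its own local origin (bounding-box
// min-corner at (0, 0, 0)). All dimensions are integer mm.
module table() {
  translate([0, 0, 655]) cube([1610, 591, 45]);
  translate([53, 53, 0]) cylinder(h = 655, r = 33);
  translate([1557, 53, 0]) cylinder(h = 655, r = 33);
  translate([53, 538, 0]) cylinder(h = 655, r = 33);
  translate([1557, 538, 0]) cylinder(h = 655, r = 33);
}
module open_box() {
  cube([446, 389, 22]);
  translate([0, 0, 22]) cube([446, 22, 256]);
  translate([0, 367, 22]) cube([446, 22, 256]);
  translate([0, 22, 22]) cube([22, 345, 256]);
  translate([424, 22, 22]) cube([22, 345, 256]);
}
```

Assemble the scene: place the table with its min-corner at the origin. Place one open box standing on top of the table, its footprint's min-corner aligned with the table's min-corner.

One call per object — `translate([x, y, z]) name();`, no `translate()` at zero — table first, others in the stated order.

table();
translate([0, 0, 700]) open_box();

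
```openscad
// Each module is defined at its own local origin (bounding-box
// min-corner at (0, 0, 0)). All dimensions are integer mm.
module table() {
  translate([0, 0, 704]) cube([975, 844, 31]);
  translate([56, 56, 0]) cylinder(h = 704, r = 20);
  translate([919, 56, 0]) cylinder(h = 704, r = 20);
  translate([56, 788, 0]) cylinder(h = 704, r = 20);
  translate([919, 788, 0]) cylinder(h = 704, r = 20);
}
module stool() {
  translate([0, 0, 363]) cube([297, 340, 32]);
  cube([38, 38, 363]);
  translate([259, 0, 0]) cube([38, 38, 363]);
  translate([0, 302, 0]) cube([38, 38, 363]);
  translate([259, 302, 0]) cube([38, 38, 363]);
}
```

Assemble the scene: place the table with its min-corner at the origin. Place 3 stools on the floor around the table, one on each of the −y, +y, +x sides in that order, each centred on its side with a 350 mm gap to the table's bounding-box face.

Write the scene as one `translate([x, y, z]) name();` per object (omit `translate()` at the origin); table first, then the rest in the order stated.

table();
translate([339, -690, 0]) stool();
translate([339, 1194, 0]) stool();
translate([1325, 252, 0]) stool();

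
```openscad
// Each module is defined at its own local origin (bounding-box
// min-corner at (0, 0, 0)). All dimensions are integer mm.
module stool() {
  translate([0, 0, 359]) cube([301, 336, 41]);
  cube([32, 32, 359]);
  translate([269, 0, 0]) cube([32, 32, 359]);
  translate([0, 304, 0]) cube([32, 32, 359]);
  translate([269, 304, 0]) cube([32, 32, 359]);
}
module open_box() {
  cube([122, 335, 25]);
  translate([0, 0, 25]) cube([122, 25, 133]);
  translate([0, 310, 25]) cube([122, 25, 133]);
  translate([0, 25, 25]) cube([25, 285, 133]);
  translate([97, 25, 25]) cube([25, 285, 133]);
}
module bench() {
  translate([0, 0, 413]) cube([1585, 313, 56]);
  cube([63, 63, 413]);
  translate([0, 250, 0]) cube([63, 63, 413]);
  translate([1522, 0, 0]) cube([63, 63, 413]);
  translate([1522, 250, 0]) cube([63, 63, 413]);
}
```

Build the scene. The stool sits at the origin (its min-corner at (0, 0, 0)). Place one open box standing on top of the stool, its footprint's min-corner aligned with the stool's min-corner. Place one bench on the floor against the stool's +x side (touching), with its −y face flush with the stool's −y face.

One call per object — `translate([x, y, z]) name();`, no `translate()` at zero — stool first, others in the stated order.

stool();
translate([0, 0, 400]) open_box();
translate([301, 0, 0]) bench();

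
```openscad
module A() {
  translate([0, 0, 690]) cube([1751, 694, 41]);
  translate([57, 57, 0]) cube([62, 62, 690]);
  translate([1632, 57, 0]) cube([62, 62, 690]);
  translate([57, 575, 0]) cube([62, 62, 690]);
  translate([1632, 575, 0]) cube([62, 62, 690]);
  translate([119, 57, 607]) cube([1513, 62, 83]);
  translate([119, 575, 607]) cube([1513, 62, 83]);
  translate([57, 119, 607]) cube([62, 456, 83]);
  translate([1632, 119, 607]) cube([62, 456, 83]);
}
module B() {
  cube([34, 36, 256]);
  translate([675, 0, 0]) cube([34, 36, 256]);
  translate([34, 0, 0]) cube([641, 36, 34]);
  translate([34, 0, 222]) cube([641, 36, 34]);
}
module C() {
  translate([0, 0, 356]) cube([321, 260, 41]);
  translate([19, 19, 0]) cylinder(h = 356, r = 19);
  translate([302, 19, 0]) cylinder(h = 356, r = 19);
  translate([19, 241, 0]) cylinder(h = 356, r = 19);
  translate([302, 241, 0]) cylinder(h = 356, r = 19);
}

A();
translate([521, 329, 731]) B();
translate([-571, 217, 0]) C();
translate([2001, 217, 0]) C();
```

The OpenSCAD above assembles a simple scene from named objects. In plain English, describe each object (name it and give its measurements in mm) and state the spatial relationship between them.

A is a table with a 1751×694 mm rectangular top, 41 mm thick, top surface at z = 731 mm, supported by four 62×62 mm square legs, each inset 57 mm from the nearest pair of top edges, running from the floor. Four apron rails, 62 mm thick and 83 mm tall, run between adjacent legs with their top edges flush with the underside of the top and their outer faces flush with the legs' outer faces.

B is a picture frame with a 641×188 mm rectangular opening (x by z) and a uniform 34 mm border on every side. Frame depth is 36 mm along y. It is built from two vertical stiles running the full outside height and two horizontal rails spanning the gap between the stiles.

C is a simple wooden stool: a rectangular seat 321 mm (x) by 260 mm (y), 41 mm thick, top face at z = 397 mm, on four round legs, each 38 mm in diameter. The legs rest on z = 0, each leg's axis is inset half a diameter from the nearest pair of seat edges (so the leg's bounding box is flush with the corner).

The picture frame is on top of the table, centred. Two stools sit around the table at the −x, +x sides.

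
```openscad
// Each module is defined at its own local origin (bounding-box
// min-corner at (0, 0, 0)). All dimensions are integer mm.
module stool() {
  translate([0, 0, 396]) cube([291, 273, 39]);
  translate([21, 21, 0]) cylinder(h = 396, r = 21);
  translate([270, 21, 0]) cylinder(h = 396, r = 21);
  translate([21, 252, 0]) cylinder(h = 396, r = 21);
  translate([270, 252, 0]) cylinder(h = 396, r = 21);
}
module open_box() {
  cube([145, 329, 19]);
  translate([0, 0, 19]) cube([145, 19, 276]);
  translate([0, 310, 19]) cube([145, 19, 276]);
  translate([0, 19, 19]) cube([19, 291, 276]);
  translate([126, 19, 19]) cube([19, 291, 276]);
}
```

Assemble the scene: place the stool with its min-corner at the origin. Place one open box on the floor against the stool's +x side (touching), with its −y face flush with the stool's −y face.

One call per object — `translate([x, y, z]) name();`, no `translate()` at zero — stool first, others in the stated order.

stool();
translate([291, 0, 0]) open_box();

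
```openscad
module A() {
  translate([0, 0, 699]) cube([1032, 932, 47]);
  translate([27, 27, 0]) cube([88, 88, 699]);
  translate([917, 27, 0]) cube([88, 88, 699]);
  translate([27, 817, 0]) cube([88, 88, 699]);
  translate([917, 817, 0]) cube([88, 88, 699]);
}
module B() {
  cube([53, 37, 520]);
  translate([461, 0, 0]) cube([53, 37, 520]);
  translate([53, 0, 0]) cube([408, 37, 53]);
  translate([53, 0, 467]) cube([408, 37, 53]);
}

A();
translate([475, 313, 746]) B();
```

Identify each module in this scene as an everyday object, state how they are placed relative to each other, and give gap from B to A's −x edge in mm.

A is a table. B is a picture frame. The picture frame is on top of the table. The gap from the picture frame to the table's −x edge is 475 mm.

The picture frame's min-x is at 475; the table's min-x is 0; gap = 475 mm.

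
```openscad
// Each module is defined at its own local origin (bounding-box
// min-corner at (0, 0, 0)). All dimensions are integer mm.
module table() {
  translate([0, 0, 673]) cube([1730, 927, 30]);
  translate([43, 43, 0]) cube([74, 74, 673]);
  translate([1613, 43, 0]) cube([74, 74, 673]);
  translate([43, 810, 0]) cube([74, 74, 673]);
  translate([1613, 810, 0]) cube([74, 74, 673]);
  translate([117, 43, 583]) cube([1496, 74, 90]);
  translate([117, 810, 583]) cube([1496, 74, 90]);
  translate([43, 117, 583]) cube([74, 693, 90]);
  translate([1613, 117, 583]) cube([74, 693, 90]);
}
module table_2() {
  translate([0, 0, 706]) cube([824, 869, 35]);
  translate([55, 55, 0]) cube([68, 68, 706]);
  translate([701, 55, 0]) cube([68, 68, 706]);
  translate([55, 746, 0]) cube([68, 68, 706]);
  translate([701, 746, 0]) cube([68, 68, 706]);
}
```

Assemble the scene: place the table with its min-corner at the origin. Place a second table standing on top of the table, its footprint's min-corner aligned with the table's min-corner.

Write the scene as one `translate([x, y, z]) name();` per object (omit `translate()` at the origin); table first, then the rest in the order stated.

table();
translate([0, 0, 703]) table_2();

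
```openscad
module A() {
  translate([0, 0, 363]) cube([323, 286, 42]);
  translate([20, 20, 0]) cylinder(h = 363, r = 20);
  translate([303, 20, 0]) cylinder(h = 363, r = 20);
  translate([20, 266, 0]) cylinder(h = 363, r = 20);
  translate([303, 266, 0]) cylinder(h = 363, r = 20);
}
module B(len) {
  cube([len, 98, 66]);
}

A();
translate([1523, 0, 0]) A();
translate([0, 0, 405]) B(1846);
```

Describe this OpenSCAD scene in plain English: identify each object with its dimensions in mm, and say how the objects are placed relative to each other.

A is a four-legged stool. The seat is 323×286 mm, 42 mm thick, top at z = 405 mm. It stands on four round legs, each 40 mm in diameter, from z = 0 to the seat underside, each leg's axis is inset half a diameter from the nearest pair of seat edges (so the leg's bounding box is flush with the corner).

B is a rectangular beam 1846 mm long (x), 98 mm deep (y), 66 mm thick (z).

The beam spans the tops of two stools placed 1200 mm apart, resting at z = 405 mm.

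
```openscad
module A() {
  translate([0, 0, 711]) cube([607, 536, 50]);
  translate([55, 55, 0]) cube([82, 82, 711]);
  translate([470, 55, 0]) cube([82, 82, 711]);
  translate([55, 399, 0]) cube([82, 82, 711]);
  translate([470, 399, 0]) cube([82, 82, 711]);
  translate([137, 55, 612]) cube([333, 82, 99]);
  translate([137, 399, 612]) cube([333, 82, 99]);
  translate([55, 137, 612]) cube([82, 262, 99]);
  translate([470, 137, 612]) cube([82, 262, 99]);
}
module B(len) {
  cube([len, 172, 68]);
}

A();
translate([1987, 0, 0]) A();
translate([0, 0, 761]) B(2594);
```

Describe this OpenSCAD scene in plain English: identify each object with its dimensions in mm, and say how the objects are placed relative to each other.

A is a rectangular dining table. The top is 607×536×50 mm with its upper surface at z = 761 mm. It stands on four 82×82 mm square legs, each inset 55 mm from the nearest pair of top edges, running from the floor to the underside of the top. Four apron rails, 82 mm thick and 99 mm tall, run between adjacent legs with their top edges flush with the underside of the top and their outer faces flush with the legs' outer faces.

B is a rectangular beam 2594 mm long (x), 172 mm deep (y), 68 mm thick (z).

The beam spans the tops of two tables placed 1380 mm apart, resting at z = 761 mm.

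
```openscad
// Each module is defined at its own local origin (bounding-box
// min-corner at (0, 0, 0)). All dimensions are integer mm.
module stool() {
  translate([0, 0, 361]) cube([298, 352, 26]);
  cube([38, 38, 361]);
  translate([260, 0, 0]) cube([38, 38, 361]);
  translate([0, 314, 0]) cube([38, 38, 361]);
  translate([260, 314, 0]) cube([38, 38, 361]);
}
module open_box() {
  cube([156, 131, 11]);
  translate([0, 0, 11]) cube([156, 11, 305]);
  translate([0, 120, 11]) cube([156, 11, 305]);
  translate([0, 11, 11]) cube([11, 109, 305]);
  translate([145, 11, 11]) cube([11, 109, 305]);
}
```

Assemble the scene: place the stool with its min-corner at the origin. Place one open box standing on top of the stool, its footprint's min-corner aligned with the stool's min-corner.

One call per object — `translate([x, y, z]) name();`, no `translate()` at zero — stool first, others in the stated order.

stool();
translate([0, 0, 387]) open_box();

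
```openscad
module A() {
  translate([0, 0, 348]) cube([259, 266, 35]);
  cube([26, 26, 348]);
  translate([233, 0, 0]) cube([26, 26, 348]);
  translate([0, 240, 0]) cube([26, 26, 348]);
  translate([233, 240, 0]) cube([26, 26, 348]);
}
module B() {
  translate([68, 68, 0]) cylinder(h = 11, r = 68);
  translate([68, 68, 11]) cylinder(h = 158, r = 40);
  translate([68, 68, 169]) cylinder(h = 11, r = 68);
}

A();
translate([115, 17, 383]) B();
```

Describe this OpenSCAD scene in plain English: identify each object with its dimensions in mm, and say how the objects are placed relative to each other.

A is a simple wooden stool: a rectangular seat 259 mm (x) by 266 mm (y), 35 mm thick, top face at z = 383 mm, on four square legs, each 26×26 mm in cross-section. The legs rest on z = 0, each flush with a corner of the seat.

B is a spool: two coaxial disc flanges of radius 68 mm and thickness 11 mm, joined by a core cylinder of radius 40 mm and height 158 mm. The lower flange rests on z = 0 and the three cylinders share a vertical axis.

The spool is on top of the stool.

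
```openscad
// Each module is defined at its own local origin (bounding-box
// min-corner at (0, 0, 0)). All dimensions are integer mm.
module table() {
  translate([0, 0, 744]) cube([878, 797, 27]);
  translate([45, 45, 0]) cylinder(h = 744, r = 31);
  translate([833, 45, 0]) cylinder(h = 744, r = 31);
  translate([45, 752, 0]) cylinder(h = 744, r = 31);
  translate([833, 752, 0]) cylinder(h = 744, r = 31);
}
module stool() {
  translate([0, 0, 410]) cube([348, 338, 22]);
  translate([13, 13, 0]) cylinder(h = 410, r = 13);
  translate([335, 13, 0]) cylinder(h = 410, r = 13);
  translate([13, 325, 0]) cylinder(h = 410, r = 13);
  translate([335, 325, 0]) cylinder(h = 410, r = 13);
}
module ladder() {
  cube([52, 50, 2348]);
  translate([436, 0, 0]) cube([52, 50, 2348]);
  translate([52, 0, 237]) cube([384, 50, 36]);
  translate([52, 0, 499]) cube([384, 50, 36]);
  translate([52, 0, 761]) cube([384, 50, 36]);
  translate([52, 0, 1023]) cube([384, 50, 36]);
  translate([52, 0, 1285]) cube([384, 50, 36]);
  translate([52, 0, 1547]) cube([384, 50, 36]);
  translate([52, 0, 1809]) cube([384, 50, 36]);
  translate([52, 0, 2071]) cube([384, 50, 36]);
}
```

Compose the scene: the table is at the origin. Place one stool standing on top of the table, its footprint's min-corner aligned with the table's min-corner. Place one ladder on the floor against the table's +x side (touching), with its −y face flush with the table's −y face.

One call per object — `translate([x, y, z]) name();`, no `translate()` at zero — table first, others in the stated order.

table();
translate([0, 0, 771]) stool();
translate([878, 0, 0]) ladder();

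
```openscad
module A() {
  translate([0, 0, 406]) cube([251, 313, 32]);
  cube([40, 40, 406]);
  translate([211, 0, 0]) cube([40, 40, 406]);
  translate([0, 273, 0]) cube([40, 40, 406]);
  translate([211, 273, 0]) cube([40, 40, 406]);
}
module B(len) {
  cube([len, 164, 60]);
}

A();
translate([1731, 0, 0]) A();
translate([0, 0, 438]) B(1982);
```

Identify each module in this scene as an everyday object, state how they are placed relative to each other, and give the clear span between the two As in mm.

A is a stool. B is a beam. A beam spans the tops of two stools. The clear span between the two stools is 1480 mm.

Second stool starts at x = 1731; first ends at x = 251; clear span = 1731 − 251 = 1480 mm.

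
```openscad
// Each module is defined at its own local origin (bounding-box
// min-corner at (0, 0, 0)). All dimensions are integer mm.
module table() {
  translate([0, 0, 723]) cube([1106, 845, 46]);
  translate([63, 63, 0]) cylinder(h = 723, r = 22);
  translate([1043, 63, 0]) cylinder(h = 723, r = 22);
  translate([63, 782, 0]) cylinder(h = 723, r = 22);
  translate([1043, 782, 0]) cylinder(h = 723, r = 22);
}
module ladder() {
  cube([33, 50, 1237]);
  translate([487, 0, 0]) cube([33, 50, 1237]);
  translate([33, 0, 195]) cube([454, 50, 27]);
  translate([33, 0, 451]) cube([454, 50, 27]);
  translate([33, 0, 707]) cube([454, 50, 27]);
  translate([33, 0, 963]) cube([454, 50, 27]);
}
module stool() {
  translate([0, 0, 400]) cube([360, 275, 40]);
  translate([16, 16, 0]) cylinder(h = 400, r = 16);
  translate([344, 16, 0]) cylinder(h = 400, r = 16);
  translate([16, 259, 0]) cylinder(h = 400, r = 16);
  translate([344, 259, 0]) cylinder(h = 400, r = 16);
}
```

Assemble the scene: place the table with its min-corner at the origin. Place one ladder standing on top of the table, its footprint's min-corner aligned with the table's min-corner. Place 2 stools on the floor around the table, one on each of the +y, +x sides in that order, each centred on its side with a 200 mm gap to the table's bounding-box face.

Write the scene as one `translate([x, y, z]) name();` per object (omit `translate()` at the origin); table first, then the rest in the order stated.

table();
translate([0, 0, 769]) ladder();
translate([373, 1045, 0]) stool();
translate([1306, 285, 0]) stool();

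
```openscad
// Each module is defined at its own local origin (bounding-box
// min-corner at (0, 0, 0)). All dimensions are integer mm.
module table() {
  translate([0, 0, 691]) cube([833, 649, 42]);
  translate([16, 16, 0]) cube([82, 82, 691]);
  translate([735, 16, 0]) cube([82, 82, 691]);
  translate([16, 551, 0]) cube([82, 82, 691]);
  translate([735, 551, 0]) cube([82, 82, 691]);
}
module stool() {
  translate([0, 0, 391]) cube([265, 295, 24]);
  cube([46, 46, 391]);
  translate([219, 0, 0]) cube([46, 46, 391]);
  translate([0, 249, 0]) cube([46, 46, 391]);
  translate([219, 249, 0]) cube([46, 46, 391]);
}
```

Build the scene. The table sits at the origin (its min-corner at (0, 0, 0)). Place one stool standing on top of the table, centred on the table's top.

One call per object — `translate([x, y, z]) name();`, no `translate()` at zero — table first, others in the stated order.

table();
translate([284, 177, 733]) stool();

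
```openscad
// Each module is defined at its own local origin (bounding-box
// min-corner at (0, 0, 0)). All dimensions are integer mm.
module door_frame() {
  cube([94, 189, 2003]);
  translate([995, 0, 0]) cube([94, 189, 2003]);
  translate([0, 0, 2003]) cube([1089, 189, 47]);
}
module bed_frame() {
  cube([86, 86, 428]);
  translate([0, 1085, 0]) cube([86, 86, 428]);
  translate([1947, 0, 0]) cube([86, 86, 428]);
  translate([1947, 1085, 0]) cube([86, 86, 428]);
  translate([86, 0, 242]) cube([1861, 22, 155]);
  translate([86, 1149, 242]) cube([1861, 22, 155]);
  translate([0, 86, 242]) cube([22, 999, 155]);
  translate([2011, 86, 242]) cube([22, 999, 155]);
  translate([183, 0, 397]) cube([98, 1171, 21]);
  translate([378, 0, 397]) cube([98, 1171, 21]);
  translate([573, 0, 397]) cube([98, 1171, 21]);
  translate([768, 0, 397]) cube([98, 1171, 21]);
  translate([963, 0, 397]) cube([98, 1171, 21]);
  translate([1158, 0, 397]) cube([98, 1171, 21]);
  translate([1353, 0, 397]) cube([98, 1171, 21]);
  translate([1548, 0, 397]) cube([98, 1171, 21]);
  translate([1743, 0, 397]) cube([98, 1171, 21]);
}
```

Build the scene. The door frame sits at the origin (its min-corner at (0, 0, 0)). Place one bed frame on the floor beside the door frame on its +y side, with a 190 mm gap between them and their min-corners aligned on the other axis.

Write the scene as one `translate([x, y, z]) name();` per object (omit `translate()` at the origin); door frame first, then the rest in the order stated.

door_frame();
translate([0, 379, 0]) bed_frame();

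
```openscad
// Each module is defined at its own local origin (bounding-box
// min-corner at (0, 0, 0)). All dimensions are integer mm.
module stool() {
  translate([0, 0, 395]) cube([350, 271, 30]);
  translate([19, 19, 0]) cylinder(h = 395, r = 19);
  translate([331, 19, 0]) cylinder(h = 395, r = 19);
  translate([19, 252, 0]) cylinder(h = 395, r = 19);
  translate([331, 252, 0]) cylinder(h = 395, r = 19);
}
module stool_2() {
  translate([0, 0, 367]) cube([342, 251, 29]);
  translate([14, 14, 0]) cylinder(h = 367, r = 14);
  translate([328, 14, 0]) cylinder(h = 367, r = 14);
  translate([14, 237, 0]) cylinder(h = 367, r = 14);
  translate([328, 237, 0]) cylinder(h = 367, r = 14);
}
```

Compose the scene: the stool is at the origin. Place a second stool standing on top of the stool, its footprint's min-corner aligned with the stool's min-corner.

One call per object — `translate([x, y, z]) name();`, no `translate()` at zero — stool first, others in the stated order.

stool();
translate([0, 0, 425]) stool_2();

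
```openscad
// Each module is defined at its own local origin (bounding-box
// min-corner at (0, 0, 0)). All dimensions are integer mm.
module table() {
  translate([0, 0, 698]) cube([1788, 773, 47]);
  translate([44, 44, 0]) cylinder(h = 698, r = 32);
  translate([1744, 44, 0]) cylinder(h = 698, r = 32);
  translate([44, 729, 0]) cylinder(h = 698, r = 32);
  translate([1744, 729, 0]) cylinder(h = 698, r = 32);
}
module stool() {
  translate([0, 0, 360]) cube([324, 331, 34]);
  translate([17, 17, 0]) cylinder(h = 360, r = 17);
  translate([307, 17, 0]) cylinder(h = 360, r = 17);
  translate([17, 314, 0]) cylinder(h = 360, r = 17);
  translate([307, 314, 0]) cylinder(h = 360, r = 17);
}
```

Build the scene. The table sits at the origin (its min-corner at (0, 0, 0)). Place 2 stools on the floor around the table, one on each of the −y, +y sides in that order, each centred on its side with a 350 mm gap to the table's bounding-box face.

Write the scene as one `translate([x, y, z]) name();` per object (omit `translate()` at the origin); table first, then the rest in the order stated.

table();
translate([732, -681, 0]) stool();
translate([732, 1123, 0]) stool();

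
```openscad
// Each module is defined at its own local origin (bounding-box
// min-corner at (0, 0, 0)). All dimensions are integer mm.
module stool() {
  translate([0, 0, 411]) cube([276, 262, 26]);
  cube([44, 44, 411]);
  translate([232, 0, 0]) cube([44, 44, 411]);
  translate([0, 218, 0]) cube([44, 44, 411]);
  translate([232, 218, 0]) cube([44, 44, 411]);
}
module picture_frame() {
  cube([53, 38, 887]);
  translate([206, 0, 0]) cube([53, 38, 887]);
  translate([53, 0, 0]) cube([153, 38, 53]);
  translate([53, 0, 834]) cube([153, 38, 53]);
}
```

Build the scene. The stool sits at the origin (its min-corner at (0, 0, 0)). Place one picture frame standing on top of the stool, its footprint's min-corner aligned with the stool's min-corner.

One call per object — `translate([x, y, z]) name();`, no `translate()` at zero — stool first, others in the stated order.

stool();
translate([0, 0, 437]) picture_frame();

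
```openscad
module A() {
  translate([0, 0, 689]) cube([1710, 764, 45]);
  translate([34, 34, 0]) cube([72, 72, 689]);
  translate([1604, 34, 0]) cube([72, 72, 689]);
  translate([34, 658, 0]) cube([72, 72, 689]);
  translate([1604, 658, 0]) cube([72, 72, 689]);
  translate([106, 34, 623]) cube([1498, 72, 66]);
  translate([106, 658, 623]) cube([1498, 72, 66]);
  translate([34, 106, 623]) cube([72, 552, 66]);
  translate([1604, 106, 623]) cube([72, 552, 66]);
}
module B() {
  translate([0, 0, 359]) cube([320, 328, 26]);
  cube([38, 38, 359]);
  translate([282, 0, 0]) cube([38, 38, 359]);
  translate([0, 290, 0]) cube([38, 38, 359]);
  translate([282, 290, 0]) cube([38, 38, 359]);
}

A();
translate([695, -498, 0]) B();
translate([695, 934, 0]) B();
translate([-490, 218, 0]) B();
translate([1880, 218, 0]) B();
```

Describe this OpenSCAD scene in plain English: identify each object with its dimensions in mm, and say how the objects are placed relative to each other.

A is a table: top 1710 mm (x) × 764 mm (y), 45 mm thick, upper face at z = 734 mm, on four 72×72 mm square legs, each inset 34 mm from the nearest pair of top edges, running from z = 0 to the bottom of the top. Four apron rails, 72 mm thick and 66 mm tall, run between adjacent legs with their top edges flush with the underside of the top and their outer faces flush with the legs' outer faces.

B is a four-legged stool. The seat is 320×328 mm, 26 mm thick, top at z = 385 mm. It stands on four square legs, each 38×38 mm in cross-section, from z = 0 to the seat underside, each flush with a corner of the seat.

Four stools sit around the table at the −y, +y, −x, +x sides.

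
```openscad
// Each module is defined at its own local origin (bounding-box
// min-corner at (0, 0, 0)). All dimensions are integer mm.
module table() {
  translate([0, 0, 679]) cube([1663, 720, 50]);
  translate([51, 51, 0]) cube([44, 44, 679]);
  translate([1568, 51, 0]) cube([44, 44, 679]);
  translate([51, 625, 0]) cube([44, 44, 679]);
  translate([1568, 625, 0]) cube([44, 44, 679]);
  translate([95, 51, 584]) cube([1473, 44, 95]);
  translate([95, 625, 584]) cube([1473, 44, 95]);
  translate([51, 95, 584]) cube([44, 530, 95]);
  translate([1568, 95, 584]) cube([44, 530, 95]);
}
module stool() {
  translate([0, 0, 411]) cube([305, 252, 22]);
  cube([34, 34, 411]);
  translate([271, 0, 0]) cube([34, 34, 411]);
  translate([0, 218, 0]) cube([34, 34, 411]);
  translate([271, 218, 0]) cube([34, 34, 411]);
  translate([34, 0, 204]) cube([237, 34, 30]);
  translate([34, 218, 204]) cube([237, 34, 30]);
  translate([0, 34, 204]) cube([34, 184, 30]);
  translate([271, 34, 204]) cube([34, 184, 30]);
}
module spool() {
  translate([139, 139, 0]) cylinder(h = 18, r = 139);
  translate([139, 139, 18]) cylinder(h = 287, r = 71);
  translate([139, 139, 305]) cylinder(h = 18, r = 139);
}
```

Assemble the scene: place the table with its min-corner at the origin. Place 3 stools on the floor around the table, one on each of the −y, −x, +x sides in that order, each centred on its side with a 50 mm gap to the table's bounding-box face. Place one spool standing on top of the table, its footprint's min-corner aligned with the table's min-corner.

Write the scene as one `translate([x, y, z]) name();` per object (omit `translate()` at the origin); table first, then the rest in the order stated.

table();
translate([679, -302, 0]) stool();
translate([-355, 234, 0]) stool();
translate([1713, 234, 0]) stool();
translate([0, 0, 729]) spool();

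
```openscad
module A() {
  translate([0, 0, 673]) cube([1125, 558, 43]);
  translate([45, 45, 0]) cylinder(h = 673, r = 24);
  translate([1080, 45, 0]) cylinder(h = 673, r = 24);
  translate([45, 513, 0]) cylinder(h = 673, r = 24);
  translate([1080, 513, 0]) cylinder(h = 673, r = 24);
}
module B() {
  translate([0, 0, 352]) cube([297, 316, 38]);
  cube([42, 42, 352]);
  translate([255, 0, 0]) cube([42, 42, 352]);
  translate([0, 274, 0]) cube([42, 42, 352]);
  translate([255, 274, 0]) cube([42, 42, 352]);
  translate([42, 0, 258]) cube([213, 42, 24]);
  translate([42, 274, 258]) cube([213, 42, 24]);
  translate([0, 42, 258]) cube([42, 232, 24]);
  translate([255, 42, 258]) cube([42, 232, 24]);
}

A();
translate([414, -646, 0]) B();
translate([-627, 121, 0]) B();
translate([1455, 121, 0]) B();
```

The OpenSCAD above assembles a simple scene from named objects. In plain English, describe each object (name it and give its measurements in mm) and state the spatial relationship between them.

A is a rectangular dining table. The top is 1125×558×43 mm with its upper surface at z = 716 mm. It stands on four round legs of 48 mm diameter, each leg's bounding box inset 21 mm from the nearest pair of top edges, running from the floor to the underside of the top.

B is a four-legged stool. The seat is a 297×316×38 mm slab whose top surface is at z = 390 mm; four square legs, each 42×42 mm in cross-section, run from the floor (z = 0) to the underside of the seat, each flush with a corner of the seat. Four stretchers, 42 mm wide and 24 mm tall, connect adjacent legs with their undersides at z = 258 mm, each running between the inner faces of the legs it joins and aligned with the legs' outer faces on the other axis.

Three stools sit around the table at the −y, −x, +x sides.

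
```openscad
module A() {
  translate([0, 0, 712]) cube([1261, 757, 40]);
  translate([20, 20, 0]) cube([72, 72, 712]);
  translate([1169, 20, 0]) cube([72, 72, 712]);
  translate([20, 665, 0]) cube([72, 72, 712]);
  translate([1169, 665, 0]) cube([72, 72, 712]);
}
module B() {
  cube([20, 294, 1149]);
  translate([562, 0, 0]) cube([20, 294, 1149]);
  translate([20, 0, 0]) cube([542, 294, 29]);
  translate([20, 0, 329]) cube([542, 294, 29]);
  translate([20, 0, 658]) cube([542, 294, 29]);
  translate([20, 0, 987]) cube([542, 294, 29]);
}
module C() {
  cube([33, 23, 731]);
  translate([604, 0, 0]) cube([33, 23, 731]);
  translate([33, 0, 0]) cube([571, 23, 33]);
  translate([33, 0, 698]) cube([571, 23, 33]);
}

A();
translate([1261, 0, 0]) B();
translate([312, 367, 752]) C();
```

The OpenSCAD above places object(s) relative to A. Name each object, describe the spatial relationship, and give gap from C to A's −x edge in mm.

The picture frame's min-x is at 312; the table's min-x is 0; gap = 312 mm.

A is a table. B is a bookshelf. C is a picture frame. The bookshelf is against the table's +x side, with their −y faces flush. The picture frame is on top of the table, centred. The gap from the picture frame to the table's −x edge is 312 mm.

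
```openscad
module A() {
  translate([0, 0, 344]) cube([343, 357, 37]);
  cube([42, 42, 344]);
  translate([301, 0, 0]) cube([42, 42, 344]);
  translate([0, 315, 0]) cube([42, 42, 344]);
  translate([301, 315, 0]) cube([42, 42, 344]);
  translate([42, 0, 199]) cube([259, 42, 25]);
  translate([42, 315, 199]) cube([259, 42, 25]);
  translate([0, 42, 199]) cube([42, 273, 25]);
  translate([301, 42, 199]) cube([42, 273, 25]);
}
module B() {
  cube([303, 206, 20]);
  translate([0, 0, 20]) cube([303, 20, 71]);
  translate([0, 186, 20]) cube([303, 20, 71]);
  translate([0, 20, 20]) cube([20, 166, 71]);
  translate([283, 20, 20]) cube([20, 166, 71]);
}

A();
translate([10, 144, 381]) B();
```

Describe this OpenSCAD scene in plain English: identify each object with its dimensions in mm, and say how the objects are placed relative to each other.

A is a simple wooden stool: a rectangular seat 343 mm (x) by 357 mm (y), 37 mm thick, top face at z = 381 mm, on four square legs, each 42×42 mm in cross-section. The legs rest on z = 0, each flush with a corner of the seat. Four stretchers, 42 mm wide and 25 mm tall, connect adjacent legs with their undersides at z = 199 mm, each running between the inner faces of the legs it joins and aligned with the legs' outer faces on the other axis.

B is an open-topped rectangular box: outside dimensions 303×206×91 mm, with a uniform wall and base thickness of 20 mm. The base is a full 303×206 slab on the floor; four walls sit on top of the base. The front and back walls (the −y and +y sides) span the full width; the two side walls fit between them.

The open box is on top of the stool.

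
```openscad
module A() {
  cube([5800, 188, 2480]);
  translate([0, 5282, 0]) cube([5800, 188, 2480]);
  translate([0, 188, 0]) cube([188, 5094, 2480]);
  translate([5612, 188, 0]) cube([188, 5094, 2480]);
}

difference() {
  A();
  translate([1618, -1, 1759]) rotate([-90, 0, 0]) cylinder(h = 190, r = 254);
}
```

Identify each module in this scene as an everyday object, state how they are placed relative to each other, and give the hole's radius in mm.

The subtracted cylinder has r = 254 mm.

A is a house frame. The house frame has a circular hole through its front wall. The hole's radius is 254 mm.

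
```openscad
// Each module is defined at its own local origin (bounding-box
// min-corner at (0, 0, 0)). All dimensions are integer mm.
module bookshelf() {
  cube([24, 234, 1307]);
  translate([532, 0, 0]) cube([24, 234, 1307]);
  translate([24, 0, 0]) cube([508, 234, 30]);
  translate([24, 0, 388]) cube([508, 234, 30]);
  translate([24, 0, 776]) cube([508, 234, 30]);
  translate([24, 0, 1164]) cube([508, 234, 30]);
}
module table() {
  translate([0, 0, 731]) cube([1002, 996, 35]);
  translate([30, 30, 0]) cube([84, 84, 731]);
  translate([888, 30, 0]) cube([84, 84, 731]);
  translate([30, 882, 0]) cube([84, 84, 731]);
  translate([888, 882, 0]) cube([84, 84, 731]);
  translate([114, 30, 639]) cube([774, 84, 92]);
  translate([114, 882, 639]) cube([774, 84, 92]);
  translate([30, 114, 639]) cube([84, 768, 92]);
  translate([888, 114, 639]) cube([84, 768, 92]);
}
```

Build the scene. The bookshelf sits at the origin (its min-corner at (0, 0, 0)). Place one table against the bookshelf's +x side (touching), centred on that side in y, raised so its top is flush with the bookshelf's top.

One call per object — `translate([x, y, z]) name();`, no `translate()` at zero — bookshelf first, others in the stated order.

bookshelf();
translate([556, -381, 541]) table();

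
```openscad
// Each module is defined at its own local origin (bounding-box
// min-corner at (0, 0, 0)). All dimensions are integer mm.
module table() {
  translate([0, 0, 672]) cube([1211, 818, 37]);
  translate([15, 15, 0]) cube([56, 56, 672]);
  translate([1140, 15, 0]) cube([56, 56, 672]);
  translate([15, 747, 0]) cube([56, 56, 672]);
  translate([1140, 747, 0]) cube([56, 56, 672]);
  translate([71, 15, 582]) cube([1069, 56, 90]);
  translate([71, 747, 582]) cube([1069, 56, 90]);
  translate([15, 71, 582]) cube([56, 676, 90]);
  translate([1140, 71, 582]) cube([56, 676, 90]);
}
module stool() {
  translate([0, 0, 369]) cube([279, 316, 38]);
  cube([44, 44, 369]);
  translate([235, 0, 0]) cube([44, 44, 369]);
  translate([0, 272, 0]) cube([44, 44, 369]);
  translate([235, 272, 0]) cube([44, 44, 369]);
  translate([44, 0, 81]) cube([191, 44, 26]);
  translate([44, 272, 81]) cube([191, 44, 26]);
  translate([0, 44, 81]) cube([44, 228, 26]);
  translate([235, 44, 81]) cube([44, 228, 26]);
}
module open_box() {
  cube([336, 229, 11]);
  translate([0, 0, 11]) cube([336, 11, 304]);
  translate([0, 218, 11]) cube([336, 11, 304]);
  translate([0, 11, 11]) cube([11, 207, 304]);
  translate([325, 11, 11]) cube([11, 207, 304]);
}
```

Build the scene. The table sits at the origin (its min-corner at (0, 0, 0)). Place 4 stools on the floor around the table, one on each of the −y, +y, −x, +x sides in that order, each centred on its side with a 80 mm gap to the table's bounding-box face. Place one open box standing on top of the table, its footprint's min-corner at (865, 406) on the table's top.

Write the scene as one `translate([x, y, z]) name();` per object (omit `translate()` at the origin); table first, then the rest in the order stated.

table();
translate([466, -396, 0]) stool();
translate([466, 898, 0]) stool();
translate([-359, 251, 0]) stool();
translate([1291, 251, 0]) stool();
translate([865, 406, 709]) open_box();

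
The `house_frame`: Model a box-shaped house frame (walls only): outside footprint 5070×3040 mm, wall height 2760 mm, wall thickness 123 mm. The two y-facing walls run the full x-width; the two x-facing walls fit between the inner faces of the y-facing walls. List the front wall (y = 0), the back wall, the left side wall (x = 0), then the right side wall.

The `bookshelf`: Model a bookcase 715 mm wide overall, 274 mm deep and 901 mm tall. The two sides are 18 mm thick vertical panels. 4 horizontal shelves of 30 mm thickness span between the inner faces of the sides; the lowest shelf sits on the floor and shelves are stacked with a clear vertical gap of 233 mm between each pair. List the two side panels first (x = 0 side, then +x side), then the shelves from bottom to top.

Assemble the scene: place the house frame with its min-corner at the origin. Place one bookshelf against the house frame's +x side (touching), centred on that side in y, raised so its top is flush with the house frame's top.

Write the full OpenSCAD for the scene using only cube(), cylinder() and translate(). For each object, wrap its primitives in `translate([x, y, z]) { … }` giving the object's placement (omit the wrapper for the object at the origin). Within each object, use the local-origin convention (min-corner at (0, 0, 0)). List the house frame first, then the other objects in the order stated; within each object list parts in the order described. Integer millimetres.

cube([5070, 123, 2760]);
translate([0, 2917, 0]) cube([5070, 123, 2760]);
translate([0, 123, 0]) cube([123, 2794, 2760]);
translate([4947, 123, 0]) cube([123, 2794, 2760]);
translate([5070, 1383, 1859]) {
  cube([18, 274, 901]);
  translate([697, 0, 0]) cube([18, 274, 901]);
  translate([18, 0, 0]) cube([679, 274, 30]);
  translate([18, 0, 263]) cube([679, 274, 30]);
  translate([18, 0, 526]) cube([679, 274, 30]);
  translate([18, 0, 789]) cube([679, 274, 30]);
}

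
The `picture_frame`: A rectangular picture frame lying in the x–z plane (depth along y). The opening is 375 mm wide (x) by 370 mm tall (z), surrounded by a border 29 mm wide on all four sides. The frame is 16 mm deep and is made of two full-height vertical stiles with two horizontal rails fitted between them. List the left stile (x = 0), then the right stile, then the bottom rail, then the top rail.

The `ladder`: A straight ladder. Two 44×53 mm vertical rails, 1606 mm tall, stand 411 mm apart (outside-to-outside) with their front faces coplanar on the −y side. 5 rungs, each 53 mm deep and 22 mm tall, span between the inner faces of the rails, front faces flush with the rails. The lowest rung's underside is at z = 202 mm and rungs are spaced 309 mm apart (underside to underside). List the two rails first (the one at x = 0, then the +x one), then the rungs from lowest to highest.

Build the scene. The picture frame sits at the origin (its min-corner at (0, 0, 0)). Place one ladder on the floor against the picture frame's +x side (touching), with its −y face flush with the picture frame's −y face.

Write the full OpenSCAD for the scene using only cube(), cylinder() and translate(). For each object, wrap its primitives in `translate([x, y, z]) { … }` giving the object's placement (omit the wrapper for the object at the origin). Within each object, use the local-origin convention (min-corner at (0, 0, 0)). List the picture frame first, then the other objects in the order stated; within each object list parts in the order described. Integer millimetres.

cube([29, 16, 428]);
translate([404, 0, 0]) cube([29, 16, 428]);
translate([29, 0, 0]) cube([375, 16, 29]);
translate([29, 0, 399]) cube([375, 16, 29]);
translate([433, 0, 0]) {
  cube([44, 53, 1606]);
  translate([367, 0, 0]) cube([44, 53, 1606]);
  translate([44, 0, 202]) cube([323, 53, 22]);
  translate([44, 0, 511]) cube([323, 53, 22]);
  translate([44, 0, 820]) cube([323, 53, 22]);
  translate([44, 0, 1129]) cube([323, 53, 22]);
  translate([44, 0, 1438]) cube([323, 53, 22]);
}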